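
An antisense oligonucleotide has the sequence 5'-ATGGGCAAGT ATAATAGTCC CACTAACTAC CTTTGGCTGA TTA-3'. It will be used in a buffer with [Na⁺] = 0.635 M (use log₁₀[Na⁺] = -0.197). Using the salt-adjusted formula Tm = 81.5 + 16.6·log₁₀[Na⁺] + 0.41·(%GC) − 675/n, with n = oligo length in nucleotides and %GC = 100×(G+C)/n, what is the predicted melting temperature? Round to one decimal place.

Length n = 43. G=8, T=13, A=13, C=9
G+C = 17, so %GC = 17/43 × 100 = 39.535%
Salt term: 16.6 × (-0.197) = -3.27
GC term: 0.41 × 39.535 = 16.209; length term: −675/43 = −15.698
Tm = 81.5 + (-3.27) + 16.209 − 15.698 = 78.741 → 78.7°C

78.7°C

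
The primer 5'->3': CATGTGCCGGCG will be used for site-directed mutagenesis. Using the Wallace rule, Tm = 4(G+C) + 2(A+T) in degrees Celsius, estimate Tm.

42°C

A=1, T=2, C=4, G=5
A+T = 3, G+C = 9
Tm = 2(3) + 4(9) = 6 + 36 = 42°C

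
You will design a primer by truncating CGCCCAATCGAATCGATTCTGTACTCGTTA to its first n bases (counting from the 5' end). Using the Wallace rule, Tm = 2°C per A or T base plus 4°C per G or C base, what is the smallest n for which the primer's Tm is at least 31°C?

First 9 bases: CGCCCAATC → Tm = 30°C (< 31°C)
First 10 bases: CGCCCAATCG → Tm = 34°C (≥ 31°C)
Since every base adds ≥2°C, Tm only increases with n, so the threshold is first crossed at n = 10.

n = 10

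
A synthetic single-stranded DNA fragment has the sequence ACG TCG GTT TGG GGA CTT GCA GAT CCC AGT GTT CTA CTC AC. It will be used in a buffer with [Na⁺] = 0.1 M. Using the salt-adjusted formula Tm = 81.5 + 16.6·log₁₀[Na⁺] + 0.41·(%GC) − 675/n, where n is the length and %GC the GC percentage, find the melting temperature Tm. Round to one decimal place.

Length n = 41. Base counts: C=11, G=11, T=12, A=7
G+C = 22, so %GC = 22/41 × 100 = 53.659%
Salt term: 16.6 × (-1) = -16.6
GC term: 0.41 × 53.659 = 22; length term: −675/41 = −16.463
Tm = 81.5 + (-16.6) + 22 − 16.463 = 70.437 → 70.4°C

70.4°C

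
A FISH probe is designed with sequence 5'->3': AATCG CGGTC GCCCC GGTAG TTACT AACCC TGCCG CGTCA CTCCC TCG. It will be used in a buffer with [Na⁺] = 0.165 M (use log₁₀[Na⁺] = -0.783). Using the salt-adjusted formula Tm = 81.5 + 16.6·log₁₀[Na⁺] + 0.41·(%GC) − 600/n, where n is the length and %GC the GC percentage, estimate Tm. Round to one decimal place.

Length n = 48. G=11, T=10, C=20, A=7
G+C = 31, so %GC = 31/48 × 100 = 64.583%
Salt term: 16.6 × (-0.783) = -12.998
GC term: 0.41 × 64.583 = 26.479; length term: −600/48 = −12.5
Tm = 81.5 + (-12.998) + 26.479 − 12.5 = 82.481 → 82.5°C

82.5°C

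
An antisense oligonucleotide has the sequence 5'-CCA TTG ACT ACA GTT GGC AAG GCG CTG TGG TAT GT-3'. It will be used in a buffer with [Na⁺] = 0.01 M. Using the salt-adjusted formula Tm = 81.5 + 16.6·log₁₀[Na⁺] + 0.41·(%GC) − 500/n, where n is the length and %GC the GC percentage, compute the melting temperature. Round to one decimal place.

Length n = 35. A=7, G=11, C=7, T=10
G+C = 18, so %GC = 18/35 × 100 = 51.429%
Salt term: 16.6 × (-2) = -33.2
GC term: 0.41 × 51.429 = 21.086; length term: −500/35 = −14.286
Tm = 81.5 + (-33.2) + 21.086 − 14.286 = 55.1 → 55.1°C

55.1°C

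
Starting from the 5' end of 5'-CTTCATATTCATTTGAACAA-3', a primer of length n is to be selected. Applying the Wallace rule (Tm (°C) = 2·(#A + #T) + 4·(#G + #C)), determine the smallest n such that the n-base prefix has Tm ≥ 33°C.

n = 14

First 13 bases: CTTCATATTCATT → Tm = 32°C (< 33°C)
First 14 bases: CTTCATATTCATTT → Tm = 34°C (≥ 33°C)
Since every base adds ≥2°C, Tm only increases with n, so the threshold is first crossed at n = 14.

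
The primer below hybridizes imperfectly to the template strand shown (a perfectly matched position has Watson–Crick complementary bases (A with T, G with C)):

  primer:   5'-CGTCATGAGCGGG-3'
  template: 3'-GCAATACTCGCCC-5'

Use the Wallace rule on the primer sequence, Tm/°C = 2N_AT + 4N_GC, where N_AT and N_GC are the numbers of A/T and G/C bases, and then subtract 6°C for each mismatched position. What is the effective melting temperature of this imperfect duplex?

Primer base counts: A=2, T=2, G=6, C=3 → A+T=4, G+C=9
Perfect-match Tm = 2(4) + 4(9) = 8 + 36 = 44°C
Mismatches (positions where the bases are not complementary): 1 (at position 4)
Effective Tm = 44 − 1×6 = 44 − 6 = 38°C

38°C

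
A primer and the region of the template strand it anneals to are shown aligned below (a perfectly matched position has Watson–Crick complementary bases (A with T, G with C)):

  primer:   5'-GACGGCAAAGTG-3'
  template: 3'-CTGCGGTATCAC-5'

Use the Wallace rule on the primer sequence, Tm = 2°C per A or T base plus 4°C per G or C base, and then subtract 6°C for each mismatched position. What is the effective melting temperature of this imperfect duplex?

Primer base counts: A=4, T=1, G=5, C=2 → A+T=5, G+C=7
Perfect-match Tm = 2(5) + 4(7) = 10 + 28 = 38°C
Mismatches (positions where the bases are not complementary): 2 (at positions 5, 8)
Effective Tm = 38 − 2×6 = 38 − 12 = 26°C

26°C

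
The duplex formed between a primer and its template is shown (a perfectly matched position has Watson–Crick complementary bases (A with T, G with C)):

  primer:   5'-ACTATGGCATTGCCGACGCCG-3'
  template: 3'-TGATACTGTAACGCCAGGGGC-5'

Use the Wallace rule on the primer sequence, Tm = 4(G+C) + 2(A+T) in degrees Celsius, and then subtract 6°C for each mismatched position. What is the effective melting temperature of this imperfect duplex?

Primer base counts: A=4, T=4, G=6, C=7 → A+T=8, G+C=13
Perfect-match Tm = 2(8) + 4(13) = 16 + 52 = 68°C
Mismatches (positions where the bases are not complementary): 4 (at positions 7, 14, 16, 18)
Effective Tm = 68 − 4×6 = 68 − 24 = 44°C

44°C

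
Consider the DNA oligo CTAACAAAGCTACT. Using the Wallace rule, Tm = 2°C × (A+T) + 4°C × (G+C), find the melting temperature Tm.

38°C

Counting bases: T=3, C=4, G=1, A=6
A+T = 9, G+C = 5
Tm = 2×9 + 4×5 = 38°C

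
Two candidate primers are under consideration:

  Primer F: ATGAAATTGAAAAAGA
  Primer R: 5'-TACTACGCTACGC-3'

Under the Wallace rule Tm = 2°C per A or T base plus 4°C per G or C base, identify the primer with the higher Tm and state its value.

Primer F: A+T=13, G+C=3 → Tm = 2(13)+4(3) = 38°C
Primer R: A+T=6, G+C=7 → Tm = 2(6)+4(7) = 40°C
38°C vs 40°C → primer R is higher.

Primer R, 40°C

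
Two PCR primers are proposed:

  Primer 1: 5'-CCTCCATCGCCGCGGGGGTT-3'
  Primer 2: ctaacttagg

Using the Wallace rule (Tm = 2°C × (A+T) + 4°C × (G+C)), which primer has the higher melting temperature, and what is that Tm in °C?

Primer 1: A+T=5, G+C=15 → Tm = 2(5)+4(15) = 70°C
Primer 2: A+T=6, G+C=4 → Tm = 2(6)+4(4) = 28°C
70°C vs 28°C → primer 1 is higher.

Primer 1, 70°C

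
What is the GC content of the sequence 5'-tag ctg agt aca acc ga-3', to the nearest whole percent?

47%

G=4, A=6, C=4, T=3
G+C = 4 + 4 = 8 out of 17 bases
%GC = 8/17 × 100 = 47.06% ≈ 47%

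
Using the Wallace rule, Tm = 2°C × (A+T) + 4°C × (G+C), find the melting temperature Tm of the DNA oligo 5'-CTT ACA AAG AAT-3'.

Scanning the sequence gives C=2, G=1, A=6, T=3.
AT pairs contribute 9, GC pairs contribute 3.
Tm = 2×9 + 4×3 = 30°C

30°C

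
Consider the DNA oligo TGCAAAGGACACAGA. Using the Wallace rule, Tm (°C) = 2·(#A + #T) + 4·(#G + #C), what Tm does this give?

Counting bases: C=3, T=1, A=7, G=4
AT pairs contribute 8, GC pairs contribute 7.
Tm = 4·7 + 2·8 = 28 + 16 = 44°C

44°C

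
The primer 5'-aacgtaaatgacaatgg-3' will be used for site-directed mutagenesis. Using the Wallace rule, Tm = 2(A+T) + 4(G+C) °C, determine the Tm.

G=4, T=3, C=2, A=8
So N_AT = 11 and N_GC = 6.
Tm = 2×11 + 4×6 = 46°C

46°C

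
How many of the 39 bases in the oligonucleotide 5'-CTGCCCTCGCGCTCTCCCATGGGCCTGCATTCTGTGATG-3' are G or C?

25

Scanning the sequence gives C=15, A=3, G=10, T=11.
Total G or C: 10 + 15 = 25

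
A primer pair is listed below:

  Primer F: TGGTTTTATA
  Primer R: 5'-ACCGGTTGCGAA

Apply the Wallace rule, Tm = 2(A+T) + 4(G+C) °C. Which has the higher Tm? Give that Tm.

Primer F: A+T=8, G+C=2 → Tm = 2(8)+4(2) = 24°C
Primer R: A+T=5, G+C=7 → Tm = 2(5)+4(7) = 38°C
24°C vs 38°C → primer R is higher.

Primer R, 38°C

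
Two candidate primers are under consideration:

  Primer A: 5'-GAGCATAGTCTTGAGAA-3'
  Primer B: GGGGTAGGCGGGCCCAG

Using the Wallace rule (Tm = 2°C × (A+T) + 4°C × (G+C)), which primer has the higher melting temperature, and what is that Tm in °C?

Primer B, 62°C

Primer A: A+T=10, G+C=7 → Tm = 2(10)+4(7) = 48°C
Primer B: A+T=3, G+C=14 → Tm = 2(3)+4(14) = 62°C
48°C vs 62°C → primer B is higher.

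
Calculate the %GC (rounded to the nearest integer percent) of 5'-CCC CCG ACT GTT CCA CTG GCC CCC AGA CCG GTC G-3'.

G=8, T=5, A=4, C=17
G+C = 8 + 17 = 25 out of 34 bases
%GC = 25/34 × 100 = 73.53% ≈ 74%

74%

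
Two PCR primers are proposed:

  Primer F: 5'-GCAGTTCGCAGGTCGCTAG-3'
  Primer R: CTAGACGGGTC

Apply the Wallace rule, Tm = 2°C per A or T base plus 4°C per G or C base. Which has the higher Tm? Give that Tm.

Primer F, 62°C

Primer F: A+T=7, G+C=12 → Tm = 2(7)+4(12) = 62°C
Primer R: A+T=4, G+C=7 → Tm = 2(4)+4(7) = 36°C
62°C vs 36°C → primer F is higher.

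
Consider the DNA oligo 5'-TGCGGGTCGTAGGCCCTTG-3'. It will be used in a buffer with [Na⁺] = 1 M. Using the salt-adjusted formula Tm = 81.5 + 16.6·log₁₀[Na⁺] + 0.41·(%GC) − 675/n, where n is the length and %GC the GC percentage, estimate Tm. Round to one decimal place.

74.0°C

Length n = 19. T=5, A=1, G=8, C=5
G+C = 13, so %GC = 13/19 × 100 = 68.421%
Salt term: 16.6 × (0) = 0
GC term: 0.41 × 68.421 = 28.053; length term: −675/19 = −35.526
Tm = 81.5 + (0) + 28.053 − 35.526 = 74.027 → 74.0°C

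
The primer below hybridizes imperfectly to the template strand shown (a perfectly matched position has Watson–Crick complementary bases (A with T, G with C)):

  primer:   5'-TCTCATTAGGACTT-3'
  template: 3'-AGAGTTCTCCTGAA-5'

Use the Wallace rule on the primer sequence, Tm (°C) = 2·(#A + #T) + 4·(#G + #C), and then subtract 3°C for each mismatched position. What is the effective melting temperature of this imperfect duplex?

Primer base counts: A=3, T=6, G=2, C=3 → A+T=9, G+C=5
Perfect-match Tm = 2(9) + 4(5) = 18 + 20 = 38°C
Mismatches (positions where the bases are not complementary): 2 (at positions 6, 7)
Effective Tm = 38 − 2×3 = 38 − 6 = 32°C

32°C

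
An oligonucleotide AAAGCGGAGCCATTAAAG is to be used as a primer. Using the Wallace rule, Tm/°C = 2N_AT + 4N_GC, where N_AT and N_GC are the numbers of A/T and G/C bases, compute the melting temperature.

52°C

Scanning the sequence gives A=8, C=3, T=2, G=5.
AT pairs contribute 10, GC pairs contribute 8.
Tm = 2(10) + 4(8) = 20 + 32 = 52°C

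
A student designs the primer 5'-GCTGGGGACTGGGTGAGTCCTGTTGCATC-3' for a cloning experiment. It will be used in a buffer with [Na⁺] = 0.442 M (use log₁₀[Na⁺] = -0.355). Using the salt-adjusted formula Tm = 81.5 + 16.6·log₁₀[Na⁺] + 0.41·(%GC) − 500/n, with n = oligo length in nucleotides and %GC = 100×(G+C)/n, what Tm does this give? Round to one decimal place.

Length n = 29. Scanning the sequence gives A=3, C=6, G=12, T=8.
G+C = 18, so %GC = 18/29 × 100 = 62.069%
Salt term: 16.6 × (-0.355) = -5.893
GC term: 0.41 × 62.069 = 25.448; length term: −500/29 = −17.241
Tm = 81.5 + (-5.893) + 25.448 − 17.241 = 83.814 → 83.8°C

83.8°C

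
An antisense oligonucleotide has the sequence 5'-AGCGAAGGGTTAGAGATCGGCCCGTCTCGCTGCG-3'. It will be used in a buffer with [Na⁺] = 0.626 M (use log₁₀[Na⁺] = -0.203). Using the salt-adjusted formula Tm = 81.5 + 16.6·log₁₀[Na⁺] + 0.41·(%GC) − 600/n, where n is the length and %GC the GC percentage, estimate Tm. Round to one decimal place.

87.0°C

Length n = 34. A=6, T=6, G=13, C=9
G+C = 22, so %GC = 22/34 × 100 = 64.706%
Salt term: 16.6 × (-0.203) = -3.37
GC term: 0.41 × 64.706 = 26.529; length term: −600/34 = −17.647
Tm = 81.5 + (-3.37) + 26.529 − 17.647 = 87.012 → 87.0°C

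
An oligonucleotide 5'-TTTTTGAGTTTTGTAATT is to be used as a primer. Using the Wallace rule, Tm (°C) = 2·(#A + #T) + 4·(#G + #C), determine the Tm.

42°C

Scanning the sequence gives T=12, C=0, A=3, G=3.
A+T = 15, G+C = 3
Tm = 2(15) + 4(3) = 30 + 12 = 42°C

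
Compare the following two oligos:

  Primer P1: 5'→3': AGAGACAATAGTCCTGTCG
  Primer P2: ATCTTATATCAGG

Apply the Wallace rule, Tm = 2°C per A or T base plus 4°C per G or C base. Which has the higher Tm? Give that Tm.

Primer P1: A+T=10, G+C=9 → Tm = 2(10)+4(9) = 56°C
Primer P2: A+T=9, G+C=4 → Tm = 2(9)+4(4) = 34°C
56°C vs 34°C → primer P1 is higher.

Primer P1, 56°C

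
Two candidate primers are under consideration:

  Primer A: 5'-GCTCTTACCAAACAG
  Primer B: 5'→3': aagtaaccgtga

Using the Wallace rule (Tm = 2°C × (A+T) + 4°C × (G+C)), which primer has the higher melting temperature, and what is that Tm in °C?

Primer A, 44°C

Primer A: A+T=8, G+C=7 → Tm = 2(8)+4(7) = 44°C
Primer B: A+T=7, G+C=5 → Tm = 2(7)+4(5) = 34°C
44°C vs 34°C → primer A is higher.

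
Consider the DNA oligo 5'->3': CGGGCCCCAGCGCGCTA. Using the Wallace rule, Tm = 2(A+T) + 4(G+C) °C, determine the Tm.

62°C

T=1, G=6, C=8, A=2
So N_AT = 3 and N_GC = 14.
Tm = 2(3) + 4(14) = 6 + 56 = 62°C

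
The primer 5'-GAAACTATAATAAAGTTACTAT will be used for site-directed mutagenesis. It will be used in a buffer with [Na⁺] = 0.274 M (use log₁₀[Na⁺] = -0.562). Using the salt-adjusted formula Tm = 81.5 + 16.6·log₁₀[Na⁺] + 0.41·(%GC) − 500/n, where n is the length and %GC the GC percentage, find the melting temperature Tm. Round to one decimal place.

Length n = 22. Counting bases: G=2, T=7, A=11, C=2
G+C = 4, so %GC = 4/22 × 100 = 18.182%
Salt term: 16.6 × (-0.562) = -9.329
GC term: 0.41 × 18.182 = 7.455; length term: −500/22 = −22.727
Tm = 81.5 + (-9.329) + 7.455 − 22.727 = 56.899 → 56.9°C

56.9°C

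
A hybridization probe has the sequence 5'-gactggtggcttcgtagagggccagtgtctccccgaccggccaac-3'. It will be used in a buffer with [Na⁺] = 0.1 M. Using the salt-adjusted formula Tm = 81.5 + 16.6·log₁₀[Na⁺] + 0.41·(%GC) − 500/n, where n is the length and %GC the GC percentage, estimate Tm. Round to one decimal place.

Length n = 45. Base counts: C=15, G=15, A=7, T=8
G+C = 30, so %GC = 30/45 × 100 = 66.667%
Salt term: 16.6 × (-1) = -16.6
GC term: 0.41 × 66.667 = 27.333; length term: −500/45 = −11.111
Tm = 81.5 + (-16.6) + 27.333 − 11.111 = 81.122 → 81.1°C

81.1°C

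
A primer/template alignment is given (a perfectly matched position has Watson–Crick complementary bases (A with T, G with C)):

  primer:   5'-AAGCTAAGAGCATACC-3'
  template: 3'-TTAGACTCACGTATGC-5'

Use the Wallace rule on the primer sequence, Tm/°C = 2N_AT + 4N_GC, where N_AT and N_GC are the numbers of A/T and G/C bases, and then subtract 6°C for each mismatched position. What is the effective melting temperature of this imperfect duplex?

Primer base counts: A=7, T=2, G=3, C=4 → A+T=9, G+C=7
Perfect-match Tm = 2(9) + 4(7) = 18 + 28 = 46°C
Mismatches (positions where the bases are not complementary): 4 (at positions 3, 6, 9, 16)
Effective Tm = 46 − 4×6 = 46 − 24 = 22°C

22°C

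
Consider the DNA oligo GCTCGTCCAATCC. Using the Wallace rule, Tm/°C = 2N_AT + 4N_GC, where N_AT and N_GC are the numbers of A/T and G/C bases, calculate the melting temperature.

G=2, A=2, C=6, T=3
A+T = 5, G+C = 8
Tm = 4·8 + 2·5 = 32 + 10 = 42°C

42°C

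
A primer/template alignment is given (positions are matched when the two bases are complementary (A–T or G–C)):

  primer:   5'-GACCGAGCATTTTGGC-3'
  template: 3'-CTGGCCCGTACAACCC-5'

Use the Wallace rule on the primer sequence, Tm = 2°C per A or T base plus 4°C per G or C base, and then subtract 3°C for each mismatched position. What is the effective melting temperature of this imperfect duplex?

41°C

Primer base counts: A=3, T=4, G=5, C=4 → A+T=7, G+C=9
Perfect-match Tm = 2(7) + 4(9) = 14 + 36 = 50°C
Mismatches (positions where the bases are not complementary): 3 (at positions 6, 11, 16)
Effective Tm = 50 − 3×3 = 50 − 9 = 41°C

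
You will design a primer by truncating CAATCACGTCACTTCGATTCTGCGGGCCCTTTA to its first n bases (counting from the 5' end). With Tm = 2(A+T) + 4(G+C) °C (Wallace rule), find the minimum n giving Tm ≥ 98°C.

n = 32

First 31 bases: CAATCACGTCACTTCGATTCTGCGGGCCCTT → Tm = 96°C (< 98°C)
First 32 bases: CAATCACGTCACTTCGATTCTGCGGGCCCTTT → Tm = 98°C (≥ 98°C)
Each additional base adds 2°C (A/T) or 4°C (G/C), so Tm is non-decreasing in n; n = 32 is the first length to reach 98°C.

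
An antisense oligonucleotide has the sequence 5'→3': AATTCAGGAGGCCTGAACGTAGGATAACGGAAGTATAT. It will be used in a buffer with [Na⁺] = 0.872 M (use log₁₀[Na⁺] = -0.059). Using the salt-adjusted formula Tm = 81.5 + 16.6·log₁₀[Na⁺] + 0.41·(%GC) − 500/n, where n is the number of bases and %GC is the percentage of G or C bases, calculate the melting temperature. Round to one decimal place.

84.6°C

Length n = 38. Base counts: T=8, C=5, A=14, G=11
G+C = 16, so %GC = 16/38 × 100 = 42.105%
Salt term: 16.6 × (-0.059) = -0.979
GC term: 0.41 × 42.105 = 17.263; length term: −500/38 = −13.158
Tm = 81.5 + (-0.979) + 17.263 − 13.158 = 84.626 → 84.6°C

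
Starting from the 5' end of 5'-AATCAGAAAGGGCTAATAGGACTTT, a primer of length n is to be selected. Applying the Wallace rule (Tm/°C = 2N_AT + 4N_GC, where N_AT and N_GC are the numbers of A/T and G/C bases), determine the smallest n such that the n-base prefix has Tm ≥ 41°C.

n = 15

First 14 bases: AATCAGAAAGGGCT → Tm = 40°C (< 41°C)
First 15 bases: AATCAGAAAGGGCTA → Tm = 42°C (≥ 41°C)
Each additional base adds 2°C (A/T) or 4°C (G/C), so Tm is non-decreasing in n; n = 15 is the first length to reach 41°C.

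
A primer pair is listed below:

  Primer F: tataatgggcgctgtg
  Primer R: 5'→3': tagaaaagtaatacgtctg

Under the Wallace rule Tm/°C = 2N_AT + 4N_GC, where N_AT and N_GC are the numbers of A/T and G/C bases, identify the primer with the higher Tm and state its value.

Primer F: A+T=8, G+C=8 → Tm = 2(8)+4(8) = 48°C
Primer R: A+T=13, G+C=6 → Tm = 2(13)+4(6) = 50°C
48°C vs 50°C → primer R is higher.

Primer R, 50°C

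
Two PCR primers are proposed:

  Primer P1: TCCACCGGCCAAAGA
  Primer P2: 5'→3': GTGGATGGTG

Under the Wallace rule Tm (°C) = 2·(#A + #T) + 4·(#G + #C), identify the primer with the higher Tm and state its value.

Primer P1, 48°C

Primer P1: A+T=6, G+C=9 → Tm = 2(6)+4(9) = 48°C
Primer P2: A+T=4, G+C=6 → Tm = 2(4)+4(6) = 32°C
48°C vs 32°C → primer P1 is higher.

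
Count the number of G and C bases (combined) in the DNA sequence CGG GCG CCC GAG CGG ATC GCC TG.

A=2, G=10, T=2, C=9
G+C = 10 + 9 = 19

19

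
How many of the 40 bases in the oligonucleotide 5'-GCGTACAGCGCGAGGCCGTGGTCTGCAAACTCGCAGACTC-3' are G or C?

26

Counting bases: A=8, G=13, T=6, C=13
Total G or C: 13 + 13 = 26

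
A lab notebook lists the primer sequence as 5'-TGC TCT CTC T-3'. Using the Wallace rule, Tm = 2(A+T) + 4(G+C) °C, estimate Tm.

Counting bases: G=1, T=5, A=0, C=4
A+T = 5, G+C = 5
Tm = 2(5) + 4(5) = 10 + 20 = 30°C

30°C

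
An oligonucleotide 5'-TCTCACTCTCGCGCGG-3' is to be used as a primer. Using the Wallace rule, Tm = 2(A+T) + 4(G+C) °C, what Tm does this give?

54°C

Scanning the sequence gives A=1, G=4, C=7, T=4.
So N_AT = 5 and N_GC = 11.
Tm = 4·11 + 2·5 = 44 + 10 = 54°C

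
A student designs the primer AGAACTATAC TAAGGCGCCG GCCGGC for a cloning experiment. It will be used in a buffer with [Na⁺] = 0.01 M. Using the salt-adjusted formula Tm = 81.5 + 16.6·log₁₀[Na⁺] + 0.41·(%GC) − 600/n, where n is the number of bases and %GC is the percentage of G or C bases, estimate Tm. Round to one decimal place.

50.5°C

Length n = 26. C=8, A=7, G=8, T=3
G+C = 16, so %GC = 16/26 × 100 = 61.538%
Salt term: 16.6 × (-2) = -33.2
GC term: 0.41 × 61.538 = 25.231; length term: −600/26 = −23.077
Tm = 81.5 + (-33.2) + 25.231 − 23.077 = 50.454 → 50.5°C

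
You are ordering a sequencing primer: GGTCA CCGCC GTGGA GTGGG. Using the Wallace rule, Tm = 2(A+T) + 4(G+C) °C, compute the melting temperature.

70°C

A=2, T=3, C=5, G=10
So N_AT = 5 and N_GC = 15.
Tm = 4·15 + 2·5 = 60 + 10 = 70°C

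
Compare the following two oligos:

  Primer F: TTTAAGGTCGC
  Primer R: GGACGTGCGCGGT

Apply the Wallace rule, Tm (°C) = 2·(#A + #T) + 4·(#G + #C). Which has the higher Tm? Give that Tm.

Primer R, 46°C

Primer F: A+T=6, G+C=5 → Tm = 2(6)+4(5) = 32°C
Primer R: A+T=3, G+C=10 → Tm = 2(3)+4(10) = 46°C
32°C vs 46°C → primer R is higher.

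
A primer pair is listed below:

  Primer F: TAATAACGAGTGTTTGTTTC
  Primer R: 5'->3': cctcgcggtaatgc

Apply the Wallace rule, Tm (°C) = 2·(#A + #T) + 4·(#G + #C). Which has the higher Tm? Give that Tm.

Primer F: A+T=14, G+C=6 → Tm = 2(14)+4(6) = 52°C
Primer R: A+T=5, G+C=9 → Tm = 2(5)+4(9) = 46°C
52°C vs 46°C → primer F is higher.

Primer F, 52°C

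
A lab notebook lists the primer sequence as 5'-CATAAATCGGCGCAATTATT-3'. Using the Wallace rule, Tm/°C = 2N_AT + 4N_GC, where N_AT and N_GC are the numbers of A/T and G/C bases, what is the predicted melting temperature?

Scanning the sequence gives A=7, G=3, C=4, T=6.
A+T = 13, G+C = 7
Tm = 4·7 + 2·13 = 28 + 26 = 54°C

54°C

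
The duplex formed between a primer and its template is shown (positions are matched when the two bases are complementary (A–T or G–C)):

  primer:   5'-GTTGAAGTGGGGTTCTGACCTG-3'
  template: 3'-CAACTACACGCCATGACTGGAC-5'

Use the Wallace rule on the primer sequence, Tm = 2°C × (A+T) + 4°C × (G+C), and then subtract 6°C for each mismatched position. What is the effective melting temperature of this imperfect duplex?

Primer base counts: A=3, T=7, G=9, C=3 → A+T=10, G+C=12
Perfect-match Tm = 2(10) + 4(12) = 20 + 48 = 68°C
Mismatches (positions where the bases are not complementary): 3 (at positions 6, 10, 14)
Effective Tm = 68 − 3×6 = 68 − 18 = 50°C

50°C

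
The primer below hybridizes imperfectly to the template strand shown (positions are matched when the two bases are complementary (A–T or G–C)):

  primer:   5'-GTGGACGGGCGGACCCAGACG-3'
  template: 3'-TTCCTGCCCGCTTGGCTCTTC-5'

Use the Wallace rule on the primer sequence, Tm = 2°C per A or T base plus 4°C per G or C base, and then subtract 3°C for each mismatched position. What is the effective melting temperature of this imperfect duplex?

59°C

Primer base counts: A=4, T=1, G=10, C=6 → A+T=5, G+C=16
Perfect-match Tm = 2(5) + 4(16) = 10 + 64 = 74°C
Mismatches (positions where the bases are not complementary): 5 (at positions 1, 2, 12, 16, 20)
Effective Tm = 74 − 5×3 = 74 − 15 = 59°C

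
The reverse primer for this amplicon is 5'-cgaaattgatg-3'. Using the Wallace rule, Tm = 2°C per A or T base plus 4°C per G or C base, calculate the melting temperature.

30°C

Counting bases: T=3, A=4, C=1, G=3
A+T = 7, G+C = 4
Tm = 4·4 + 2·7 = 16 + 14 = 30°C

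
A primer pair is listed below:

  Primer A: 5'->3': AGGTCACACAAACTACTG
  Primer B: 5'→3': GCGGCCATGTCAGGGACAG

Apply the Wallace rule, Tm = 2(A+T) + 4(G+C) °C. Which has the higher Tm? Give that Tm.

Primer B, 64°C

Primer A: A+T=10, G+C=8 → Tm = 2(10)+4(8) = 52°C
Primer B: A+T=6, G+C=13 → Tm = 2(6)+4(13) = 64°C
52°C vs 64°C → primer B is higher.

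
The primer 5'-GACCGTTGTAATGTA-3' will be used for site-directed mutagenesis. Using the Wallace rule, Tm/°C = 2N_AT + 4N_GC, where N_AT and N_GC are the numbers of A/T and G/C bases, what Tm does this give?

42°C

C=2, T=5, A=4, G=4
AT pairs contribute 9, GC pairs contribute 6.
Tm = 4·6 + 2·9 = 24 + 18 = 42°C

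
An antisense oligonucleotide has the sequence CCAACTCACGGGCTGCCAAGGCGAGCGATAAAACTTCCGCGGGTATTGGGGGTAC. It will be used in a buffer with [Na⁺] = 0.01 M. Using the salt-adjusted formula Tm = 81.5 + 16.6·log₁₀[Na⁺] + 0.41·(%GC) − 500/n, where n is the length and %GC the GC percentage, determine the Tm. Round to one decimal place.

Length n = 55. G=18, A=13, C=15, T=9
G+C = 33, so %GC = 33/55 × 100 = 60%
Salt term: 16.6 × (-2) = -33.2
GC term: 0.41 × 60 = 24.6; length term: −500/55 = −9.091
Tm = 81.5 + (-33.2) + 24.6 − 9.091 = 63.809 → 63.8°C

63.8°C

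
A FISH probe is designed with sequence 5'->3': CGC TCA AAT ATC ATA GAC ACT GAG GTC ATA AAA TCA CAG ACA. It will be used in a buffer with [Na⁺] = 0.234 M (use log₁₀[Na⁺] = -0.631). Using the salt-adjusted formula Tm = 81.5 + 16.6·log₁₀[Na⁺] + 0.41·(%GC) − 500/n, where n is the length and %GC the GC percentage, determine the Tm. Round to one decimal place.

Length n = 42. Counting bases: C=10, T=8, G=6, A=18
G+C = 16, so %GC = 16/42 × 100 = 38.095%
Salt term: 16.6 × (-0.631) = -10.475
GC term: 0.41 × 38.095 = 15.619; length term: −500/42 = −11.905
Tm = 81.5 + (-10.475) + 15.619 − 11.905 = 74.739 → 74.7°C

74.7°C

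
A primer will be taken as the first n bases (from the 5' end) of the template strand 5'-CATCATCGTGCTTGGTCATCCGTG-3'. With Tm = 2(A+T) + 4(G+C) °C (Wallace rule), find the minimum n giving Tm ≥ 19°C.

n = 7

First 6 bases: CATCAT → Tm = 16°C (< 19°C)
First 7 bases: CATCATC → Tm = 20°C (≥ 19°C)
Each additional base adds 2°C (A/T) or 4°C (G/C), so Tm is non-decreasing in n; n = 7 is the first length to reach 19°C.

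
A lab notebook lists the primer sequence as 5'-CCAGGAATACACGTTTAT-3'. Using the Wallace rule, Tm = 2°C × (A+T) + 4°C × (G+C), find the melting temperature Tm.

Scanning the sequence gives A=6, C=4, G=3, T=5.
So N_AT = 11 and N_GC = 7.
Tm = 2(11) + 4(7) = 22 + 28 = 50°C

50°C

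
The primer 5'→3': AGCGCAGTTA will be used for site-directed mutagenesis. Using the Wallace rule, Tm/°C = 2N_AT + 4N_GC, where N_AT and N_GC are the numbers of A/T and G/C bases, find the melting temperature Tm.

Base counts: T=2, G=3, A=3, C=2
So N_AT = 5 and N_GC = 5.
Tm = 2×5 + 4×5 = 30°C

30°C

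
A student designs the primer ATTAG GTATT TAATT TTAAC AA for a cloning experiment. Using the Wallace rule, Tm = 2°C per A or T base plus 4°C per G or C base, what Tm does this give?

50°C

Base counts: C=1, T=10, G=2, A=9
So N_AT = 19 and N_GC = 3.
Tm = 4·3 + 2·19 = 12 + 38 = 50°C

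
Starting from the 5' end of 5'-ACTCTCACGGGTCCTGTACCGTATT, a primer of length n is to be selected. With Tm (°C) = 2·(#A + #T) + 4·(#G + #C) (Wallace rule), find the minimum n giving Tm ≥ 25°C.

First 8 bases: ACTCTCAC → Tm = 24°C (< 25°C)
First 9 bases: ACTCTCACG → Tm = 28°C (≥ 25°C)
Since every base adds ≥2°C, Tm only increases with n, so the threshold is first crossed at n = 9.

n = 9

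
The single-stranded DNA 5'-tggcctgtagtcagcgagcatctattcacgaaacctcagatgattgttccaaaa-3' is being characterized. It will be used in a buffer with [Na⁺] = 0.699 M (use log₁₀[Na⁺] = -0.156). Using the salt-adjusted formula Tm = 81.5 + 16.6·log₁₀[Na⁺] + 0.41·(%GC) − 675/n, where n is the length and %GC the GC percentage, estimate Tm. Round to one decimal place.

Length n = 54. T=14, A=16, C=13, G=11
G+C = 24, so %GC = 24/54 × 100 = 44.444%
Salt term: 16.6 × (-0.156) = -2.59
GC term: 0.41 × 44.444 = 18.222; length term: −675/54 = −12.5
Tm = 81.5 + (-2.59) + 18.222 − 12.5 = 84.632 → 84.6°C

84.6°C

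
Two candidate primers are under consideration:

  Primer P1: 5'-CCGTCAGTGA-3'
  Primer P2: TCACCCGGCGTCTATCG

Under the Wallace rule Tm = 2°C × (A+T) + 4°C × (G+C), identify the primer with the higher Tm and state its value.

Primer P1: A+T=4, G+C=6 → Tm = 2(4)+4(6) = 32°C
Primer P2: A+T=6, G+C=11 → Tm = 2(6)+4(11) = 56°C
32°C vs 56°C → primer P2 is higher.

Primer P2, 56°C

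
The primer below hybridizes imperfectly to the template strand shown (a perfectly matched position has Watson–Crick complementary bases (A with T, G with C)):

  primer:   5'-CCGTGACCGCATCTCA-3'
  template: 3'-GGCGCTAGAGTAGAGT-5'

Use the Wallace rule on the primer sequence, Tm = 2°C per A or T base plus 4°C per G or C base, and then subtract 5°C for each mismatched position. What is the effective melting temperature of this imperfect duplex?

Primer base counts: A=3, T=3, G=3, C=7 → A+T=6, G+C=10
Perfect-match Tm = 2(6) + 4(10) = 12 + 40 = 52°C
Mismatches (positions where the bases are not complementary): 3 (at positions 4, 7, 9)
Effective Tm = 52 − 3×5 = 52 − 15 = 37°C

37°C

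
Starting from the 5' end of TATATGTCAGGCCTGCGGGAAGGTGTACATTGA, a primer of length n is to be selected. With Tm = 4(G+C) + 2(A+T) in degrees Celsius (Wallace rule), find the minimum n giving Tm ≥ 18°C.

First 7 bases: TATATGT → Tm = 16°C (< 18°C)
First 8 bases: TATATGTC → Tm = 20°C (≥ 18°C)
Since every base adds ≥2°C, Tm only increases with n, so the threshold is first crossed at n = 8.

n = 8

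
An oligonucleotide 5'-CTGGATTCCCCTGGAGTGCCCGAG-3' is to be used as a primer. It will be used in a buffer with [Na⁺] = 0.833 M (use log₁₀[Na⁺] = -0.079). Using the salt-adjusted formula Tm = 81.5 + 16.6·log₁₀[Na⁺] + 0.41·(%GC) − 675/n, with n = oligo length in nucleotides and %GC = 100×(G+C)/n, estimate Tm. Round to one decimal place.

Length n = 24. Counting bases: T=5, A=3, G=8, C=8
G+C = 16, so %GC = 16/24 × 100 = 66.667%
Salt term: 16.6 × (-0.079) = -1.311
GC term: 0.41 × 66.667 = 27.333; length term: −675/24 = −28.125
Tm = 81.5 + (-1.311) + 27.333 − 28.125 = 79.397 → 79.4°C

79.4°C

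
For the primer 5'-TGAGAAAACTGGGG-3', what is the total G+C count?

Scanning the sequence gives T=2, C=1, A=5, G=6.
Total G or C: 6 + 1 = 7

7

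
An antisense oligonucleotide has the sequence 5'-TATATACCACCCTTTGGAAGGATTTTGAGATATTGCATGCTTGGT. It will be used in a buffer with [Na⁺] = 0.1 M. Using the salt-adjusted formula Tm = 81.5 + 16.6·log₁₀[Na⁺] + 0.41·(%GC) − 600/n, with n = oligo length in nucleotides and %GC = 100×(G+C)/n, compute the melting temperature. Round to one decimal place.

67.1°C

Length n = 45. Base counts: T=17, C=7, G=10, A=11
G+C = 17, so %GC = 17/45 × 100 = 37.778%
Salt term: 16.6 × (-1) = -16.6
GC term: 0.41 × 37.778 = 15.489; length term: −600/45 = −13.333
Tm = 81.5 + (-16.6) + 15.489 − 13.333 = 67.056 → 67.1°C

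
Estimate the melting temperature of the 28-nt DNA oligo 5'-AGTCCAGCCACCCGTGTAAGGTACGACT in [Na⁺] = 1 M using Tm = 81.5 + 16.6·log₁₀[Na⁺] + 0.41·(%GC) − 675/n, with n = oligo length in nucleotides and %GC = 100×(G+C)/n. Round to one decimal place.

Length n = 28. Base counts: C=9, A=7, G=7, T=5
G+C = 16, so %GC = 16/28 × 100 = 57.143%
Salt term: 16.6 × (0) = 0
GC term: 0.41 × 57.143 = 23.429; length term: −675/28 = −24.107
Tm = 81.5 + (0) + 23.429 − 24.107 = 80.822 → 80.8°C

80.8°C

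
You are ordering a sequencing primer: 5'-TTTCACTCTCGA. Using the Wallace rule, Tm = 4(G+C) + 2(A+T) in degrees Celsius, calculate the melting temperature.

34°C

Base counts: A=2, T=5, C=4, G=1
A+T = 7, G+C = 5
Tm = 4·5 + 2·7 = 20 + 14 = 34°C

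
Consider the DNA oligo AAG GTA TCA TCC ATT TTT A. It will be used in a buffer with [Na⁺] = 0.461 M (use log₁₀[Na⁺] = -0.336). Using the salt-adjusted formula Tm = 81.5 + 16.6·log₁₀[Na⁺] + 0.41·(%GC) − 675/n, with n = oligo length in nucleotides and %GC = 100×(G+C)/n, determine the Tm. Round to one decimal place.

51.2°C

Length n = 19. G=2, A=6, C=3, T=8
G+C = 5, so %GC = 5/19 × 100 = 26.316%
Salt term: 16.6 × (-0.336) = -5.578
GC term: 0.41 × 26.316 = 10.79; length term: −675/19 = −35.526
Tm = 81.5 + (-5.578) + 10.79 − 35.526 = 51.186 → 51.2°C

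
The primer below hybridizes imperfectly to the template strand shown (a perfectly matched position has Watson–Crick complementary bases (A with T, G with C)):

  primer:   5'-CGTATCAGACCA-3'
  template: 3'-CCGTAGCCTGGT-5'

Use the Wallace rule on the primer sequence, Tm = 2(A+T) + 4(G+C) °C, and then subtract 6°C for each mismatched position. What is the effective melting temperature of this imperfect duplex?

Primer base counts: A=4, T=2, G=2, C=4 → A+T=6, G+C=6
Perfect-match Tm = 2(6) + 4(6) = 12 + 24 = 36°C
Mismatches (positions where the bases are not complementary): 3 (at positions 1, 3, 7)
Effective Tm = 36 − 3×6 = 36 − 18 = 18°C

18°C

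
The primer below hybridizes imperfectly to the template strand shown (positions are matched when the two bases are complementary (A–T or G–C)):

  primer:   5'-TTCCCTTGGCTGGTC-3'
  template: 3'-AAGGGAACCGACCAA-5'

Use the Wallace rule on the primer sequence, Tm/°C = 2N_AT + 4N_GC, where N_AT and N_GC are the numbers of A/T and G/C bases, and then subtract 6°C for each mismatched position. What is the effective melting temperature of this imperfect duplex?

42°C

Primer base counts: A=0, T=6, G=4, C=5 → A+T=6, G+C=9
Perfect-match Tm = 2(6) + 4(9) = 12 + 36 = 48°C
Mismatches (positions where the bases are not complementary): 1 (at position 15)
Effective Tm = 48 − 1×6 = 48 − 6 = 42°C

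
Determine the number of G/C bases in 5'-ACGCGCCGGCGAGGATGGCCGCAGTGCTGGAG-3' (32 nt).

24

Base counts: C=9, G=15, A=5, T=3
G+C = 15 + 9 = 24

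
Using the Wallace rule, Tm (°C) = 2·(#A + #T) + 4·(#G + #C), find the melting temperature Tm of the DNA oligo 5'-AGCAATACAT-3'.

Scanning the sequence gives A=5, C=2, T=2, G=1.
So N_AT = 7 and N_GC = 3.
Tm = 4·3 + 2·7 = 12 + 14 = 26°C

26°C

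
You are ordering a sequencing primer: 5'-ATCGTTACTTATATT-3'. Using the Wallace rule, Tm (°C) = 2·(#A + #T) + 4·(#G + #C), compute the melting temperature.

Base counts: T=8, A=4, C=2, G=1
So N_AT = 12 and N_GC = 3.
Tm = 2(12) + 4(3) = 24 + 12 = 36°C

36°C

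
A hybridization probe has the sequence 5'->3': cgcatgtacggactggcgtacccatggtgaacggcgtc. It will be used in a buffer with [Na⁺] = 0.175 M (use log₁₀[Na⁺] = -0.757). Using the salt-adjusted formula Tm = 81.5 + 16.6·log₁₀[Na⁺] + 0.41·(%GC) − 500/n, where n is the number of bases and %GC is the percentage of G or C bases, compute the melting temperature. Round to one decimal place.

Length n = 38. C=11, T=7, A=7, G=13
G+C = 24, so %GC = 24/38 × 100 = 63.158%
Salt term: 16.6 × (-0.757) = -12.566
GC term: 0.41 × 63.158 = 25.895; length term: −500/38 = −13.158
Tm = 81.5 + (-12.566) + 25.895 − 13.158 = 81.671 → 81.7°C

81.7°C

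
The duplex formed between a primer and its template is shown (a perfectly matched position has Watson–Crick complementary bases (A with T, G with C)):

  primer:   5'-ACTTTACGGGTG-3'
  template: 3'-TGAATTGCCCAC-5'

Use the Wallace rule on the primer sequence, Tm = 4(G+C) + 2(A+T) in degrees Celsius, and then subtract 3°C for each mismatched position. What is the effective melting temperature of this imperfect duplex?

33°C

Primer base counts: A=2, T=4, G=4, C=2 → A+T=6, G+C=6
Perfect-match Tm = 2(6) + 4(6) = 12 + 24 = 36°C
Mismatches (positions where the bases are not complementary): 1 (at position 5)
Effective Tm = 36 − 1×3 = 36 − 3 = 33°C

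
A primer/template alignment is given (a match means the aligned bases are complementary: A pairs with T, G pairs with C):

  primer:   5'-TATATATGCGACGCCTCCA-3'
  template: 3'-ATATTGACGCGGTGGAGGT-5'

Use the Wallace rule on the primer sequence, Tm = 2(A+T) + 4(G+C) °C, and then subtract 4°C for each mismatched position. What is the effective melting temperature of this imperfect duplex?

40°C

Primer base counts: A=5, T=5, G=3, C=6 → A+T=10, G+C=9
Perfect-match Tm = 2(10) + 4(9) = 20 + 36 = 56°C
Mismatches (positions where the bases are not complementary): 4 (at positions 5, 6, 11, 13)
Effective Tm = 56 − 4×4 = 56 − 16 = 40°C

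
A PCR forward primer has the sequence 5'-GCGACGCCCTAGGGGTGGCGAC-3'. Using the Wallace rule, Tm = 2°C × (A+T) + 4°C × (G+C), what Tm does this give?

78°C

Counting bases: T=2, A=3, G=10, C=7
A+T = 5, G+C = 17
Tm = 4·17 + 2·5 = 68 + 10 = 78°C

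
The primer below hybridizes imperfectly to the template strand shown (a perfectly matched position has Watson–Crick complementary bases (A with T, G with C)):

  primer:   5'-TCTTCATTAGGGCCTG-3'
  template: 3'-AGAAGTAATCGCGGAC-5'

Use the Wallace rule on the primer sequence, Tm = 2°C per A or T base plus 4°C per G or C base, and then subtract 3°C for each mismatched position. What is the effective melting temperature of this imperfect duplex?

Primer base counts: A=2, T=6, G=4, C=4 → A+T=8, G+C=8
Perfect-match Tm = 2(8) + 4(8) = 16 + 32 = 48°C
Mismatches (positions where the bases are not complementary): 1 (at position 11)
Effective Tm = 48 − 1×3 = 48 − 3 = 45°C

45°C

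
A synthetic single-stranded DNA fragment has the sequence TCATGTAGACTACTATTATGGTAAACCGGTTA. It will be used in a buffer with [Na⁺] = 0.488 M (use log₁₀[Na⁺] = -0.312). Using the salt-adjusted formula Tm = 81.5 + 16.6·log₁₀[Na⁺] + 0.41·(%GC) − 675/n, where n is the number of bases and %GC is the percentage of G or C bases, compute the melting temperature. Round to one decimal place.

69.3°C

Length n = 32. Scanning the sequence gives T=11, C=5, G=6, A=10.
G+C = 11, so %GC = 11/32 × 100 = 34.375%
Salt term: 16.6 × (-0.312) = -5.179
GC term: 0.41 × 34.375 = 14.094; length term: −675/32 = −21.094
Tm = 81.5 + (-5.179) + 14.094 − 21.094 = 69.321 → 69.3°C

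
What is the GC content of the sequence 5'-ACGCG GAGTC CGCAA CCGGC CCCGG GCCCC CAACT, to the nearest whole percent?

77%

Counting bases: T=2, A=6, G=10, C=17
G+C = 10 + 17 = 27 out of 35 bases
%GC = 27/35 × 100 = 77.14% ≈ 77%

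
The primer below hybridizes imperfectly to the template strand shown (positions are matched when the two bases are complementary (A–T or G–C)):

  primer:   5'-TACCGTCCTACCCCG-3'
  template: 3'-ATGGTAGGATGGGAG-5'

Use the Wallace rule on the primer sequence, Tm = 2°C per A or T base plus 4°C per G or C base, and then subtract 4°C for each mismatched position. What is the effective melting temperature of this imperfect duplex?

38°C

Primer base counts: A=2, T=3, G=2, C=8 → A+T=5, G+C=10
Perfect-match Tm = 2(5) + 4(10) = 10 + 40 = 50°C
Mismatches (positions where the bases are not complementary): 3 (at positions 5, 14, 15)
Effective Tm = 50 − 3×4 = 50 − 12 = 38°C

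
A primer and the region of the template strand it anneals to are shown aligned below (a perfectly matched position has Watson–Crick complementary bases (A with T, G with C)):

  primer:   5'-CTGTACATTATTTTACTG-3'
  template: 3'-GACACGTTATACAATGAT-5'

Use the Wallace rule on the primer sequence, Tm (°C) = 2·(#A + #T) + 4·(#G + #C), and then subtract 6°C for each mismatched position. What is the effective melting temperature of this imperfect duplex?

Primer base counts: A=4, T=9, G=2, C=3 → A+T=13, G+C=5
Perfect-match Tm = 2(13) + 4(5) = 26 + 20 = 46°C
Mismatches (positions where the bases are not complementary): 4 (at positions 5, 8, 12, 18)
Effective Tm = 46 − 4×6 = 46 − 24 = 22°C

22°C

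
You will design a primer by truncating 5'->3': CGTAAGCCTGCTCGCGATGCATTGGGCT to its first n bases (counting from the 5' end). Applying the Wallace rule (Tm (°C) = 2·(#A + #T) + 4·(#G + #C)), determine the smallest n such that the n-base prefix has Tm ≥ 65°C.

First 19 bases: CGTAAGCCTGCTCGCGATG → Tm = 62°C (< 65°C)
First 20 bases: CGTAAGCCTGCTCGCGATGC → Tm = 66°C (≥ 65°C)
Each additional base adds 2°C (A/T) or 4°C (G/C), so Tm is non-decreasing in n; n = 20 is the first length to reach 65°C.

n = 20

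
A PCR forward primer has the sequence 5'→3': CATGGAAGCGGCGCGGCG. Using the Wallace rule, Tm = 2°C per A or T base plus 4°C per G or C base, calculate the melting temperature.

64°C

Counting bases: T=1, G=9, A=3, C=5
So N_AT = 4 and N_GC = 14.
Tm = 2(4) + 4(14) = 8 + 56 = 64°C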